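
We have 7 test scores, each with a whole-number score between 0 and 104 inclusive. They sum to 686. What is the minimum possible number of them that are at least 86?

5

If only k of them are at least 86, the other 7 − k are at most 85, so the total is at most k·104 + (7 − k)·85.
This must reach 686, so k·104 + (7 − k)·85 ≥ 686, giving k ≥ 5.
Exactly 5 works: 5 values at 104 and 2 at 85 total 690; lower one of the high values by 4 (still ≥ 86) to hit 686.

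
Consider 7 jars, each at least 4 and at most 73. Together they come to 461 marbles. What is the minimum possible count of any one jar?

23

To make one jar as small as possible, make the other 6 as large as possible.
The other 6 contribute at most 6 × 73 = 438, leaving at least 461 − 438 = 23.
Since 23 ≥ 4, this is achievable: one at 23 and 6 at 73.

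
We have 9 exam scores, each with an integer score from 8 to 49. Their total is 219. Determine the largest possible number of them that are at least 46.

3

If k of the values are ≥ 46, the total is ≥ 46k + 8(9 − k).
Setting 46k + 8(9 − k) ≤ 219 gives 38k ≤ 147, so k ≤ 3.
k = 3 is achieved by 3 values at 46 and 6 at 8, total 186; add 33 to one value (staying below 46) to reach 219.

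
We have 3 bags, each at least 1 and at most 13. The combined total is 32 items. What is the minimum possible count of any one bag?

6

To make one bag as small as possible, make the other 2 as large as possible.
The other 2 contribute at most 2 × 13 = 26, leaving at least 32 − 26 = 6.
Since 6 ≥ 1, this is achievable: one at 6 and 2 at 13.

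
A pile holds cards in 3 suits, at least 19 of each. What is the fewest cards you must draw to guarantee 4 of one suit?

10

In the worst case you draw 3 of each of the 3 suits: 3 × 3 = 9.
One more forces 4 of some suit, so 9 + 1 = 10.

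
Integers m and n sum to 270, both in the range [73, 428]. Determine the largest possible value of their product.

18225

With m + n fixed, mn peaks when the two are closest together.
Taking m = 135 and n = 135 (both in [73, 428]) gives mn = 18225.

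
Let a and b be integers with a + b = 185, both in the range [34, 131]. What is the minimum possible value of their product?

ab = a(185 − a) is concave in a, so over [54, 131] it is minimized at an endpoint.
The extreme feasible split is a = 54, b = 131, giving ab = 7074.

7074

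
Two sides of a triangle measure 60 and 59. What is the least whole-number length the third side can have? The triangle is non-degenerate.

2

The third side must exceed |60 − 59| = 1.
The smallest integer above 1 is 2.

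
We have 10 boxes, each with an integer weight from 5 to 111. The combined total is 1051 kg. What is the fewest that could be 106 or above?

1

Each value short of 106 is at most 105, costing at least 111 − 105 = 6 against the maximum total of 1110.
We can afford to lose at most 1110 − 1051 = 59, so at most ⌊59/6⌋ = 9 fall short, and at least 1 are ≥ 106.
Exactly 1 works: 1 value at 111 and 9 at 105 total 1056; lower one of the high values by 5 (still ≥ 106) to hit 1051.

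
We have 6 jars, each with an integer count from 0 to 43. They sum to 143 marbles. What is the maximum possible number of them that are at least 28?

If k of the values are ≥ 28, the total is ≥ 28k + 0(6 − k).
Setting 28k + 0(6 − k) ≤ 143 gives 28k ≤ 143, so k ≤ 5.
k = 5 is achieved by 5 values at 28 and 1 at 0, total 140; add 3 to one value (staying below 28) to reach 143.

5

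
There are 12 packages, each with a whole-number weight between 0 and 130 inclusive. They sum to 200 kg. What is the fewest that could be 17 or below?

If only k of them are at most 17, the other 12 − k are at least 18, so the total is at least (12 − k)·18 + k·0.
This is ≤ 200, so (12 − k)·18 + 0k ≤ 200, which gives k ≥ 1.
Exactly 1 works: 1 value at 0 and 11 at 18 total 198; raise one of the low values by 2 (still ≤ 17) to hit 200.

1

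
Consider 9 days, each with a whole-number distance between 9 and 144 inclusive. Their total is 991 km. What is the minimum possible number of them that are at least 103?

2

Suppose at most 9 − j of them reach 103; then j values are ≤ 102 and the rest ≤ 144.
The total is then ≤ 102·j + 144·(9 − j) = 1296 − 42j. For this to be ≥ 991 we need j ≤ 7, so at least 9 − 7 = 2 must reach 103.
Exactly 2 works: 2 values at 144 and 7 at 102 total 1002; lower one of the high values by 11 (still ≥ 103) to hit 991.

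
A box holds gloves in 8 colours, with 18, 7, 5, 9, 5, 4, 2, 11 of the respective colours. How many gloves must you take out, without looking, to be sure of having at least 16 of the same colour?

In the worst case you take as many as possible of each colour without reaching 16: 15 + 7 + 5 + 9 + 5 + 4 + 2 + 11 = 58.
The next one must give 16 of some colour, so 58 + 1 = 59.

59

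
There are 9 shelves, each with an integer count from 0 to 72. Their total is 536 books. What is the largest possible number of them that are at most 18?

Each value at 18 or below falls at least 72 − 18 = 54 short of the ceiling 72.
The ceiling total is 9 × 72 = 648, and we need 536, so at most ⌊(648 − 536)/54⌋ = 2 can be that low.
k = 2 is achieved by 2 values at 18 and 7 at 72, total 540; lower one of the 72's by 4 (still > 18) to reach 536.

2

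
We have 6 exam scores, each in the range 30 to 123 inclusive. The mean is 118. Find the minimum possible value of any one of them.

Minimizing one value means maximizing the remaining 5.
The total is 6 × 118 = 708.
The other 5 contribute at most 5 × 123 = 615, leaving at least 708 − 615 = 93.
Since 93 ≥ 30, this is achievable: one at 93 and 5 at 123.

93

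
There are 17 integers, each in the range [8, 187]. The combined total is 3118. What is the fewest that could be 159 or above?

Each value short of 159 is at most 158, costing at least 187 − 158 = 29 against the maximum total of 3179.
We can afford to lose at most 3179 − 3118 = 61, so at most ⌊61/29⌋ = 2 fall short, and at least 15 are ≥ 159.
Exactly 15 works: 15 values at 187 and 2 at 158 total 3121; lower one of the high values by 3 (still ≥ 159) to hit 3118.

15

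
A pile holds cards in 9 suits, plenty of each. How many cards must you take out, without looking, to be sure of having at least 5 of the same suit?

37

You could draw 4 of every suit without reaching 5 of any — 36 in all.
One more forces 5 of some suit, so 36 + 1 = 37.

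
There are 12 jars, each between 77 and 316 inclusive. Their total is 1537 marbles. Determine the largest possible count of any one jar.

Maximizing one value means minimizing the remaining 11.
The other 11 contribute at least 11 × 77 = 847, leaving at most 1537 − 847 = 690.
But each jar is capped at 316, so the maximum is 316.
Achievable: one at 316 and the other 11 totalling 1221, which fits since 11 × 77 ≤ 1221 ≤ 11 × 316.

316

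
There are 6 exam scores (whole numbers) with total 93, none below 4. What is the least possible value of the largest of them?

If every one of the 6 were at most 15, the total would be at most 6 × 15 = 90 < 93.
Equality holds with 3 values of 16 and 3 values of 15.

16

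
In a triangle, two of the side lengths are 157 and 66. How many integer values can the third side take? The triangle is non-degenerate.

131

The triangle inequality gives |157 − 66| < c < 157 + 66, i.e. 91 < c < 223.
So c can be any integer from 92 to 222: 131 values.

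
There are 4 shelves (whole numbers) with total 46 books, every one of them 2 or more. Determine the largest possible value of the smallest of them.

The 4 values sum to 46, so their minimum is at most ⌊46/4⌋ = 11.
Taking 2 copies of 11 and 2 copies of 12 gives exactly 46, so 11 is attained.

11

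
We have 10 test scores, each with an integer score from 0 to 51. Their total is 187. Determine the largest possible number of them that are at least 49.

If k of the values are ≥ 49, the total is ≥ 49k + 0(10 − k).
Setting 49k + 0(10 − k) ≤ 187 gives 49k ≤ 187, so k ≤ 3.
k = 3 is achieved by 3 values at 49 and 7 at 0, total 147; add 40 to one value (staying below 49) to reach 187.

3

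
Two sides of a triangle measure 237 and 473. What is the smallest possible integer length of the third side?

The third side must exceed |237 − 473| = 236.
The smallest integer above 236 is 237.

237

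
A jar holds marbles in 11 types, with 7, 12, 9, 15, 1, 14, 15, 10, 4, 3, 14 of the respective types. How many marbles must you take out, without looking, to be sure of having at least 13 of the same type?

95

In the worst case you take as many as possible of each type without reaching 13: 7 + 12 + 9 + 12 + 1 + 12 + 12 + 10 + 4 + 3 + 12 = 94.
The next one must give 13 of some type, so 94 + 1 = 95.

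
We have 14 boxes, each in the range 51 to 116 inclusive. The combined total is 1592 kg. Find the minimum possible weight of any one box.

Minimizing one value means maximizing the remaining 13.
The other 13 contribute at most 13 × 116 = 1508, leaving at least 1592 − 1508 = 84.
Since 84 ≥ 51, this is achievable: one at 84 and 13 at 116.

84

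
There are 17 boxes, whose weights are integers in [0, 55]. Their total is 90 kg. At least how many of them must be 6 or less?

5

Each value above 6 is at least 7, contributing at least 7 − 0 = 7 above the floor 0.
The sum exceeds the floor total 0 by 90, so at most ⌊90/7⌋ = 12 exceed 6, and at least 5 are ≤ 6.
Exactly 5 works: 5 values at 0 and 12 at 7 total 84; raise one of the low values by 6 (still ≤ 6) to hit 90.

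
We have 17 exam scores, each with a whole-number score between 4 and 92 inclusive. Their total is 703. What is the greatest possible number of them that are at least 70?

9

If k of the values are ≥ 70, the total is ≥ 70k + 4(17 − k).
Setting 70k + 4(17 − k) ≤ 703 gives 66k ≤ 635, so k ≤ 9.
k = 9 is achieved by 9 values at 70 and 8 at 4, total 662; add 41 to one value (staying below 70) to reach 703.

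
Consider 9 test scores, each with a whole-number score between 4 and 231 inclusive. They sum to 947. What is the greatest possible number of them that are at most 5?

Each value at 5 or below falls at least 231 − 5 = 226 short of the ceiling 231.
The ceiling total is 9 × 231 = 2079, and we need 947, so at most ⌊(2079 − 947)/226⌋ = 5 can be that low.
k = 5 is achieved by 5 values at 5 and 4 at 231, total 949; lower one of the 231's by 2 (still > 5) to reach 947.

5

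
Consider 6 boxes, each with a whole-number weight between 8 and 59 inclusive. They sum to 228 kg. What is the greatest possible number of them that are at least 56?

3

With k values at 56 or above and the rest at least 8, the sum is at least 48 + 48k.
Since the sum is 228, we need 48k ≤ 180, i.e. k ≤ 3.
k = 3 is achieved by 3 values at 56 and 3 at 8, total 192; add 36 to one value (staying below 56) to reach 228.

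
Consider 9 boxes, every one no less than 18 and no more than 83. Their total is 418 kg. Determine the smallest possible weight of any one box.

18

To make one box as small as possible, make the other 8 as large as possible.
The other 8 can take up 8 × 83 = 664 ≥ 418 − 18, so one box can sit at its floor of 18.
Achievable: one at 18 and the other 8 totalling 400, which fits since 8 × 18 ≤ 400 ≤ 8 × 83.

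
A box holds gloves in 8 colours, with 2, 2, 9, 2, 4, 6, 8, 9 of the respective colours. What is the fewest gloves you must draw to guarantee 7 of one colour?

35

In the worst case you take as many as possible of each colour without reaching 7: 2 + 2 + 6 + 2 + 4 + 6 + 6 + 6 = 34.
The next one must give 7 of some colour, so 34 + 1 = 35.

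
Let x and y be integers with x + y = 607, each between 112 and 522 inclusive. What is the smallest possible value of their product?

55440

Since x + y is fixed, pushing one of them to its bound minimizes the product.
The extreme feasible split is x = 112, y = 495, giving xy = 55440.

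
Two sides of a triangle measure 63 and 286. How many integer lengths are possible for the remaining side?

125

The triangle inequality gives |63 − 286| < c < 63 + 286, i.e. 223 < c < 349.
So c can be any integer from 224 to 348: 125 values.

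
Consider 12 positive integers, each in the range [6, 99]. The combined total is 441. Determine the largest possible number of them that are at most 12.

Each value at 12 or below falls at least 99 − 12 = 87 short of the ceiling 99.
The ceiling total is 12 × 99 = 1188, and we need 441, so at most ⌊(1188 − 441)/87⌋ = 8 can be that low.
k = 8 is achieved by 8 values at 12 and 4 at 99, total 492; lower one of the 99's by 51 (still > 12) to reach 441.

8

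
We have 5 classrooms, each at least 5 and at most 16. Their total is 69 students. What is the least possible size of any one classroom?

5

To make one classroom as small as possible, make the other 4 as large as possible.
The other 4 contribute at most 4 × 16 = 64, leaving at least 69 − 64 = 5.
Since 5 ≥ 5, this is achievable: one at 5 and 4 at 16.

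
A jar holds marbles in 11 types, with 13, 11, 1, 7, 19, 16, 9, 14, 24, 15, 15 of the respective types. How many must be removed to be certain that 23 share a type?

In the worst case you take as many as possible of each type without reaching 23: 13 + 11 + 1 + 7 + 19 + 16 + 9 + 14 + 22 + 15 + 15 = 142.
The next one must give 23 of some type, so 142 + 1 = 143.

143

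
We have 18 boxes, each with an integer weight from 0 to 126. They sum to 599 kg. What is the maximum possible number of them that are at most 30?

17

Each value at 30 or below falls at least 126 − 30 = 96 short of the ceiling 126.
The ceiling total is 18 × 126 = 2268, and we need 599, so at most ⌊(2268 − 599)/96⌋ = 17 can be that low.
k = 17 is achieved by 17 values at 30 and 1 at 126, total 636; lower one of the 126's by 37 (still > 30) to reach 599.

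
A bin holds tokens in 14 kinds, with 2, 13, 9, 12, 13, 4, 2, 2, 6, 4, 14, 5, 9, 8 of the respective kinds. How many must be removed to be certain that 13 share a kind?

100

In the worst case you take as many as possible of each kind without reaching 13: 2 + 12 + 9 + 12 + 12 + 4 + 2 + 2 + 6 + 4 + 12 + 5 + 9 + 8 = 99.
The next one must give 13 of some kind, so 99 + 1 = 100.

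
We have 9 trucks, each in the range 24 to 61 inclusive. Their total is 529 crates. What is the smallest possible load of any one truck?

41

Minimizing one value means maximizing the remaining 8.
The other 8 contribute at most 8 × 61 = 488, leaving at least 529 − 488 = 41.
Since 41 ≥ 24, this is achievable: one at 41 and 8 at 61.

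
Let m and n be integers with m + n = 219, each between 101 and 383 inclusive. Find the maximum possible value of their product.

11990

For a fixed sum, the product mn is largest when m and n are as close as possible.
Taking m = 109 and n = 110 (both in [101, 383]) gives mn = 11990.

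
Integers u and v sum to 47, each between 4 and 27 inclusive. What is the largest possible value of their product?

uv = u(47 − u) is maximized when u is as near 47/2 as the bounds allow.
Taking u = 23 and v = 24 (both in [4, 27]) gives uv = 552.

552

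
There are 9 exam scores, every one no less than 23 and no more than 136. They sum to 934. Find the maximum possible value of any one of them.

Maximizing one value means minimizing the remaining 8.
The other 8 contribute at least 8 × 23 = 184, leaving at most 934 − 184 = 750.
But each score is capped at 136, so the maximum is 136.
Achievable: one at 136 and the other 8 totalling 798, which fits since 8 × 23 ≤ 798 ≤ 8 × 136.

136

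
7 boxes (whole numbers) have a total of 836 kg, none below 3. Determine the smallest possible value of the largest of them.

120

The average is 836/7 > 119, so not all 7 can be 119 or less; the largest is ≥ 120.
Equality holds with 3 values of 120 and 4 values of 119.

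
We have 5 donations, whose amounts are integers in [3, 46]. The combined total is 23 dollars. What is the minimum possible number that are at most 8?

4

Let j be the number exceeding 8. Then the total is ≥ 9·j + 3·(5 − j) = 15 + 6j.
So 6j ≤ 8 and j ≤ 1; hence at least 5 − 1 = 4 are ≤ 8.
Exactly 4 works: 4 values at 3 and 1 at 9 total 21; raise one of the low values by 2 (still ≤ 8) to hit 23.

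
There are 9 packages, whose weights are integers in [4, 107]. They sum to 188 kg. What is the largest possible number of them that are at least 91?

1

Suppose k of them are at least 91. Those contribute at least 91 each and the other 9 − k at least 4 each.
So the total is at least 91k + 4(9 − k) = 36 + 87k. This must be ≤ 188, giving k ≤ 1.
k = 1 is achieved by 1 value at 91 and 8 at 4, total 123; add 65 to one value (staying below 91) to reach 188.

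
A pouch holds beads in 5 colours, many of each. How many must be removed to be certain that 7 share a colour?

You could draw 6 of every colour without reaching 7 of any — 30 in all.
One more forces 7 of some colour, so 30 + 1 = 31.

31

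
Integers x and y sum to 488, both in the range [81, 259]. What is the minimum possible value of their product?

xy = x(488 − x) is concave in x, so over [229, 259] it is minimized at an endpoint.
The extreme feasible split is x = 229, y = 259, giving xy = 59311.

59311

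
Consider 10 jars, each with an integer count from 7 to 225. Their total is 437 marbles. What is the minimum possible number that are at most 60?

If only k of them are at most 60, the other 10 − k are at least 61, so the total is at least (10 − k)·61 + k·7.
This is ≤ 437, so (10 − k)·61 + 7k ≤ 437, which gives k ≥ 4.
Exactly 4 works: 4 values at 7 and 6 at 61 total 394; raise one of the low values by 43 (still ≤ 60) to hit 437.

4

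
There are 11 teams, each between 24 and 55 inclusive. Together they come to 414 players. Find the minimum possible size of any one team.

To make one team as small as possible, make the other 10 as large as possible.
The other 10 can take up 10 × 55 = 550 ≥ 414 − 24, so one team can sit at its floor of 24.
Achievable: one at 24 and the other 10 totalling 390, which fits since 10 × 24 ≤ 390 ≤ 10 × 55.

24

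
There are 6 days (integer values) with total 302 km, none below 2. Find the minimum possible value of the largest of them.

51

The average is 302/6 > 50, so not all 6 can be 50 or less; the largest is ≥ 51.
Achievable: 2 of them at 51 and 4 at 50 total 302.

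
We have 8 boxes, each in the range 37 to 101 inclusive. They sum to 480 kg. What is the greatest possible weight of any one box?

101

Maximizing one value means minimizing the remaining 7.
The other 7 contribute at least 7 × 37 = 259, leaving at most 480 − 259 = 221.
But each box is capped at 101, so the maximum is 101.
Achievable: one at 101 and the other 7 totalling 379, which fits since 7 × 37 ≤ 379 ≤ 7 × 101.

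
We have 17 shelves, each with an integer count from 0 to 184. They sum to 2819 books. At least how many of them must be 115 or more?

13

If only k of them are at least 115, the other 17 − k are at most 114, so the total is at most k·184 + (17 − k)·114.
This must reach 2819, so k·184 + (17 − k)·114 ≥ 2819, giving k ≥ 13.
Exactly 13 works: 13 values at 184 and 4 at 114 total 2848; lower one of the high values by 29 (still ≥ 115) to hit 2819.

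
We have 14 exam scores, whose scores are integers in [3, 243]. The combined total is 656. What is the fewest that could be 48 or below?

1

If only k of them are at most 48, the other 14 − k are at least 49, so the total is at least (14 − k)·49 + k·3.
This is ≤ 656, so (14 − k)·49 + 3k ≤ 656, which gives k ≥ 1.
Exactly 1 works: 1 value at 3 and 13 at 49 total 640; raise one of the low values by 16 (still ≤ 48) to hit 656.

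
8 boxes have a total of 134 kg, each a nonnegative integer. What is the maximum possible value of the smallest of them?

16

If every one of the 8 were at least 17, the total would be at least 8 × 17 = 136 > 134.
Achievable: 2 of them at 16 and 6 at 17 total 134.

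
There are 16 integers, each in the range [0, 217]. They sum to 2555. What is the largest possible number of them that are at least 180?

With k values at 180 or above and the rest at least 0, the sum is at least 0 + 180k.
Since the sum is 2555, we need 180k ≤ 2555, i.e. k ≤ 14.
k = 14 is achieved by 14 values at 180 and 2 at 0, total 2520; add 35 to one value (staying below 180) to reach 2555.

14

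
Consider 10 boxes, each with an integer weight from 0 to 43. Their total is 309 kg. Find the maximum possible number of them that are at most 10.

Suppose k of them are at most 10. Those contribute at most 10 each and the rest at most 43 each.
So the total is at most 10k + 43(10 − k) = 430 − 33k. This must still be ≥ 309, so k ≤ 3.
k = 3 is achieved by 3 values at 10 and 7 at 43, total 331; lower one of the 43's by 22 (still > 10) to reach 309.

3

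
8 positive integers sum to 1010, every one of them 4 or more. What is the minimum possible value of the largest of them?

Some value must be at least ⌈1010/8⌉ = 127, since 8 × 126 = 1008 < 1010.
Equality holds with 2 values of 127 and 6 values of 126.

127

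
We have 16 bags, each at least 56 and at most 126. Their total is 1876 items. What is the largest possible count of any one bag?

To make one bag as large as possible, make the other 15 as small as possible.
The other 15 contribute at least 15 × 56 = 840, leaving at most 1876 − 840 = 1036.
But each bag is capped at 126, so the maximum is 126.
Achievable: one at 126 and the other 15 totalling 1750, which fits since 15 × 56 ≤ 1750 ≤ 15 × 126.

126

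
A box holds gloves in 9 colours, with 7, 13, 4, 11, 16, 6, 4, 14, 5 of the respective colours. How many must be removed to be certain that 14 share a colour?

In the worst case you take as many as possible of each colour without reaching 14: 7 + 13 + 4 + 11 + 13 + 6 + 4 + 13 + 5 = 76.
The next one must give 14 of some colour, so 76 + 1 = 77.

77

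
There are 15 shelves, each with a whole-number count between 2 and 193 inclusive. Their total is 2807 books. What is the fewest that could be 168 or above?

12

Each value short of 168 is at most 167, costing at least 193 − 167 = 26 against the maximum total of 2895.
We can afford to lose at most 2895 − 2807 = 88, so at most ⌊88/26⌋ = 3 fall short, and at least 12 are ≥ 168.
Exactly 12 works: 12 values at 193 and 3 at 167 total 2817; lower one of the high values by 10 (still ≥ 168) to hit 2807.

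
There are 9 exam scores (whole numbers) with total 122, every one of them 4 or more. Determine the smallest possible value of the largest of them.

Some value must be at least ⌈122/9⌉ = 14, since 9 × 13 = 117 < 122.
Equality holds with 5 values of 14 and 4 values of 13.

14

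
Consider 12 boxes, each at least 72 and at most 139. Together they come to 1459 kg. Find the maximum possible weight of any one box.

139

To make one box as large as possible, make the other 11 as small as possible.
The other 11 contribute at least 11 × 72 = 792, leaving at most 1459 − 792 = 667.
But each box is capped at 139, so the maximum is 139.
Achievable: one at 139 and the other 11 totalling 1320, which fits since 11 × 72 ≤ 1320 ≤ 11 × 139.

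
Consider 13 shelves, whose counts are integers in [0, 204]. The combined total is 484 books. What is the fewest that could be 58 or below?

If only k of them are at most 58, the other 13 − k are at least 59, so the total is at least (13 − k)·59 + k·0.
This is ≤ 484, so (13 − k)·59 + 0k ≤ 484, which gives k ≥ 5.
Exactly 5 works: 5 values at 0 and 8 at 59 total 472; raise one of the low values by 12 (still ≤ 58) to hit 484.

5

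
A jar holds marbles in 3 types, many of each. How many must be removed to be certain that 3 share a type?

You could draw 2 of every type without reaching 3 of any — 6 in all.
One more forces 3 of some type, so 6 + 1 = 7.

7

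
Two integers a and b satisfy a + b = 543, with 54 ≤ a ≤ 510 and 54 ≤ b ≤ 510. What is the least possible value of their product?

26406

ab = a(543 − a) is concave in a, so over [54, 489] it is minimized at an endpoint.
At the endpoint a = 54, b = 543 − 54 = 489, so ab = 54 × 489 = 26406.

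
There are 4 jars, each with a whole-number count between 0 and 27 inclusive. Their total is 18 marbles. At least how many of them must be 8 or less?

Each value above 8 is at least 9, contributing at least 9 − 0 = 9 above the floor 0.
The sum exceeds the floor total 0 by 18, so at most ⌊18/9⌋ = 2 exceed 8, and at least 2 are ≤ 8.
Exactly 2 works: 2 values at 0 and 2 at 9 total 18.

2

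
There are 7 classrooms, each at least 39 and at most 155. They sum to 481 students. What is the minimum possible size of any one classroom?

39

To make one classroom as small as possible, make the other 6 as large as possible.
The other 6 can take up 6 × 155 = 930 ≥ 481 − 39, so one classroom can sit at its floor of 39.
Achievable: one at 39 and the other 6 totalling 442, which fits since 6 × 39 ≤ 442 ≤ 6 × 155.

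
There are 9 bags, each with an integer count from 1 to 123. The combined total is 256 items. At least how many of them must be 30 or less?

If only k of them are at most 30, the other 9 − k are at least 31, so the total is at least (9 − k)·31 + k·1.
This is ≤ 256, so (9 − k)·31 + 1k ≤ 256, which gives k ≥ 1.
Exactly 1 works: 1 value at 1 and 8 at 31 total 249; raise one of the low values by 7 (still ≤ 30) to hit 256.

1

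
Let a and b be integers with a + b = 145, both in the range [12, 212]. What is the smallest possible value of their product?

ab = a(145 − a) is concave in a, so over [12, 133] it is minimized at an endpoint.
The extreme feasible split is a = 12, b = 133, giving ab = 1596.

1596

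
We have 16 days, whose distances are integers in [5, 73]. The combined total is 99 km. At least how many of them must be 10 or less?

Let j be the number exceeding 10. Then the total is ≥ 11·j + 5·(16 − j) = 80 + 6j.
So 6j ≤ 19 and j ≤ 3; hence at least 16 − 3 = 13 are ≤ 10.
Exactly 13 works: 13 values at 5 and 3 at 11 total 98; raise one of the low values by 1 (still ≤ 10) to hit 99.

13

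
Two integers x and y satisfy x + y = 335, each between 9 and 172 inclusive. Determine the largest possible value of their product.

With x + y fixed, xy peaks when the two are closest together.
Taking x = 167 and y = 168 (both in [9, 172]) gives xy = 28056.

28056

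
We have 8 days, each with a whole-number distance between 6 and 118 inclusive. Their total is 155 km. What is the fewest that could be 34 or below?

5

If only k of them are at most 34, the other 8 − k are at least 35, so the total is at least (8 − k)·35 + k·6.
This is ≤ 155, so (8 − k)·35 + 6k ≤ 155, which gives k ≥ 5.
Exactly 5 works: 5 values at 6 and 3 at 35 total 135; raise one of the low values by 20 (still ≤ 34) to hit 155.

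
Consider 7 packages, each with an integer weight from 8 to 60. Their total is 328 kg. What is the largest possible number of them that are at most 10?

1

Each value at 10 or below falls at least 60 − 10 = 50 short of the ceiling 60.
The ceiling total is 7 × 60 = 420, and we need 328, so at most ⌊(420 − 328)/50⌋ = 1 can be that low.
k = 1 is achieved by 1 value at 10 and 6 at 60, total 370; lower one of the 60's by 42 (still > 10) to reach 328.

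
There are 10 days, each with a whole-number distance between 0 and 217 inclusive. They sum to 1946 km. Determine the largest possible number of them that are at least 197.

With k values at 197 or above and the rest at least 0, the sum is at least 0 + 197k.
Since the sum is 1946, we need 197k ≤ 1946, i.e. k ≤ 9.
k = 9 is achieved by 9 values at 197 and 1 at 0, total 1773; add 173 to one value (staying below 197) to reach 1946.

9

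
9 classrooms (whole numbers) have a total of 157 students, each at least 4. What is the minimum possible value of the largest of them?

18

The 9 values sum to 157, so their maximum is at least ⌈157/9⌉ = 18.
Taking 5 copies of 17 and 4 copies of 18 gives exactly 157, so 18 is attained.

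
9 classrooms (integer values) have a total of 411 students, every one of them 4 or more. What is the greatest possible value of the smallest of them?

If every one of the 9 were at least 46, the total would be at least 9 × 46 = 414 > 411.
Achievable: 3 of them at 45 and 6 at 46 total 411.

45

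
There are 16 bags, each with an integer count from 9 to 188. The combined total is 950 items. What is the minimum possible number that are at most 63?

2

If only k of them are at most 63, the other 16 − k are at least 64, so the total is at least (16 − k)·64 + k·9.
This is ≤ 950, so (16 − k)·64 + 9k ≤ 950, which gives k ≥ 2.
Exactly 2 works: 2 values at 9 and 14 at 64 total 914; raise one of the low values by 36 (still ≤ 63) to hit 950.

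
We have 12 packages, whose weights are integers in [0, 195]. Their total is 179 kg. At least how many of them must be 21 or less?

4

If only k of them are at most 21, the other 12 − k are at least 22, so the total is at least (12 − k)·22 + k·0.
This is ≤ 179, so (12 − k)·22 + 0k ≤ 179, which gives k ≥ 4.
Exactly 4 works: 4 values at 0 and 8 at 22 total 176; raise one of the low values by 3 (still ≤ 21) to hit 179.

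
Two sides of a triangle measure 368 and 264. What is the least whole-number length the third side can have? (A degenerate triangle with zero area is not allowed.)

The third side must exceed |368 − 264| = 104.
The smallest integer above 104 is 105.

105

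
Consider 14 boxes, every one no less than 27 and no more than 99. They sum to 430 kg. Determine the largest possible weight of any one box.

79

Maximizing one value means minimizing the remaining 13.
The other 13 contribute at least 13 × 27 = 351, leaving at most 430 − 351 = 79.
Since 79 ≤ 99, this is achievable: one at 79 and 13 at 27.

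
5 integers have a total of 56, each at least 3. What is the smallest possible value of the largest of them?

Some value must be at least ⌈56/5⌉ = 12, since 5 × 11 = 55 < 56.
Equality holds with 1 value of 12 and 4 values of 11.

12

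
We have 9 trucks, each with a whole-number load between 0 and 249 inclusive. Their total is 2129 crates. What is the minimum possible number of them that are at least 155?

8

Each value short of 155 is at most 154, costing at least 249 − 154 = 95 against the maximum total of 2241.
We can afford to lose at most 2241 − 2129 = 112, so at most ⌊112/95⌋ = 1 fall short, and at least 8 are ≥ 155.
Exactly 8 works: 8 values at 249 and 1 at 154 total 2146; lower one of the high values by 17 (still ≥ 155) to hit 2129.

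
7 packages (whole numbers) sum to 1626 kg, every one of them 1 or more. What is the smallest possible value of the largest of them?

233

The 7 values sum to 1626, so their maximum is at least ⌈1626/7⌉ = 233.
Taking 5 copies of 232 and 2 copies of 233 gives exactly 1626, so 233 is attained.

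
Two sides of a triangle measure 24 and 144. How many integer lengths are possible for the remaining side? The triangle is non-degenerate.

47

The triangle inequality gives |24 − 144| < c < 24 + 144, i.e. 120 < c < 168.
So c can be any integer from 121 to 167: 47 values.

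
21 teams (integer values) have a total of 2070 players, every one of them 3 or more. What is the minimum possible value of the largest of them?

99

If every one of the 21 were at most 98, the total would be at most 21 × 98 = 2058 < 2070.
Taking 9 copies of 98 and 12 copies of 99 gives exactly 2070, so 99 is attained.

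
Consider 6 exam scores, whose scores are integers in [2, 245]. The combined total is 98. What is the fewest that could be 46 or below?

5

If only k of them are at most 46, the other 6 − k are at least 47, so the total is at least (6 − k)·47 + k·2.
This is ≤ 98, so (6 − k)·47 + 2k ≤ 98, which gives k ≥ 5.
Exactly 5 works: 5 values at 2 and 1 at 47 total 57; raise one of the low values by 41 (still ≤ 46) to hit 98.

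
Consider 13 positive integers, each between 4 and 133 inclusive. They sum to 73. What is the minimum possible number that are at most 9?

Let j be the number exceeding 9. Then the total is ≥ 10·j + 4·(13 − j) = 52 + 6j.
So 6j ≤ 21 and j ≤ 3; hence at least 13 − 3 = 10 are ≤ 9.
Exactly 10 works: 10 values at 4 and 3 at 10 total 70; raise one of the low values by 3 (still ≤ 9) to hit 73.

10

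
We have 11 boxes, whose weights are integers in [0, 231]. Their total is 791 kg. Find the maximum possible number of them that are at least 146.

5

If k of the values are ≥ 146, the total is ≥ 146k + 0(11 − k).
Setting 146k + 0(11 − k) ≤ 791 gives 146k ≤ 791, so k ≤ 5.
k = 5 is achieved by 5 values at 146 and 6 at 0, total 730; add 61 to one value (staying below 146) to reach 791.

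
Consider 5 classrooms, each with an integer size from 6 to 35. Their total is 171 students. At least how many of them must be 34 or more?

If only k of them are at least 34, the other 5 − k are at most 33, so the total is at most k·35 + (5 − k)·33.
This must reach 171, so k·35 + (5 − k)·33 ≥ 171, giving k ≥ 3.
Exactly 3 works: 3 values at 35 and 2 at 33 total 171.

3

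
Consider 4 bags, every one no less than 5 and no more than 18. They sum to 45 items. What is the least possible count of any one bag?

5

Minimizing one value means maximizing the remaining 3.
The other 3 can take up 3 × 18 = 54 ≥ 45 − 5, so one bag can sit at its floor of 5.
Achievable: one at 5 and the other 3 totalling 40, which fits since 3 × 5 ≤ 40 ≤ 3 × 18.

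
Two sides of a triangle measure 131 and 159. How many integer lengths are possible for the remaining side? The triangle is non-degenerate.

261

The triangle inequality gives |131 − 159| < c < 131 + 159, i.e. 28 < c < 290.
So c can be any integer from 29 to 289: 261 values.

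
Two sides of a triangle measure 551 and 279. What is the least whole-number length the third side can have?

The third side must exceed |551 − 279| = 272.
The smallest integer above 272 is 273.

273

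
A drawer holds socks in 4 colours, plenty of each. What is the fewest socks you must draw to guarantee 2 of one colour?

5

In the worst case you draw 1 of each of the 4 colours: 4 × 1 = 4.
One more forces 2 of some colour, so 4 + 1 = 5.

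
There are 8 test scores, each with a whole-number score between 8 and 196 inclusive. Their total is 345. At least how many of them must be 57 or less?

Each value above 57 is at least 58, contributing at least 58 − 8 = 50 above the floor 8.
The sum exceeds the floor total 64 by 281, so at most ⌊281/50⌋ = 5 exceed 57, and at least 3 are ≤ 57.
Exactly 3 works: 3 values at 8 and 5 at 58 total 314; raise one of the low values by 31 (still ≤ 57) to hit 345.

3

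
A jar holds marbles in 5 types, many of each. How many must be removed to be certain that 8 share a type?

In the worst case you draw 7 of each of the 5 types: 5 × 7 = 35.
One more forces 8 of some type, so 35 + 1 = 36.

36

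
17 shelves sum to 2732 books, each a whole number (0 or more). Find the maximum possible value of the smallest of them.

160

The average is 2732/17 < 161, so some value is ≤ 160.
Taking 5 copies of 160 and 12 copies of 161 gives exactly 2732, so 160 is attained.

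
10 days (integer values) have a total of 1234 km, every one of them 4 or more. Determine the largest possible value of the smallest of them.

If every one of the 10 were at least 124, the total would be at least 10 × 124 = 1240 > 1234.
Taking 6 copies of 123 and 4 copies of 124 gives exactly 1234, so 123 is attained.

123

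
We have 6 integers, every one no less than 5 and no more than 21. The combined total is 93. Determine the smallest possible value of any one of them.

To make one integer as small as possible, make the other 5 as large as possible.
The other 5 can take up 5 × 21 = 105 ≥ 93 − 5, so one integer can sit at its floor of 5.
Achievable: one at 5 and the other 5 totalling 88, which fits since 5 × 5 ≤ 88 ≤ 5 × 21.

5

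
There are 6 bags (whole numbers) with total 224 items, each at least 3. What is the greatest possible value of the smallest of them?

The average is 224/6 < 38, so some value is ≤ 37.
Equality holds with 4 values of 37 and 2 values of 38.

37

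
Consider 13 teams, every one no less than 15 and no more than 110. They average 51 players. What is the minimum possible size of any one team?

15

To make one team as small as possible, make the other 12 as large as possible.
The total is 13 × 51 = 663.
The other 12 can take up 12 × 110 = 1320 ≥ 663 − 15, so one team can sit at its floor of 15.
Achievable: one at 15 and the other 12 totalling 648, which fits since 12 × 15 ≤ 648 ≤ 12 × 110.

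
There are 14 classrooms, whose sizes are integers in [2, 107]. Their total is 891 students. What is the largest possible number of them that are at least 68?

13

Suppose k of them are at least 68. Those contribute at least 68 each and the other 14 − k at least 2 each.
So the total is at least 68k + 2(14 − k) = 28 + 66k. This must be ≤ 891, giving k ≤ 13.
k = 13 is achieved by 13 values at 68 and 1 at 2, total 886; add 5 to one value (staying below 68) to reach 891.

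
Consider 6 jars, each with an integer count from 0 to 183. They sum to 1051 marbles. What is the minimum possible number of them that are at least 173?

If only k of them are at least 173, the other 6 − k are at most 172, so the total is at most k·183 + (6 − k)·172.
This must reach 1051, so k·183 + (6 − k)·172 ≥ 1051, giving k ≥ 2.
Exactly 2 works: 2 values at 183 and 4 at 172 total 1054; lower one of the high values by 3 (still ≥ 173) to hit 1051.

2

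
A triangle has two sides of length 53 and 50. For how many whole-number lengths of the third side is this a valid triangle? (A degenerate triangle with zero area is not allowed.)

The triangle inequality gives |53 − 50| < c < 53 + 50, i.e. 3 < c < 103.
So c can be any integer from 4 to 102: 99 values.

99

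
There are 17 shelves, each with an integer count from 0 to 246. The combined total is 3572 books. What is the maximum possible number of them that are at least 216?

With k values at 216 or above and the rest at least 0, the sum is at least 0 + 216k.
Since the sum is 3572, we need 216k ≤ 3572, i.e. k ≤ 16.
k = 16 is achieved by 16 values at 216 and 1 at 0, total 3456; add 116 to one value (staying below 216) to reach 3572.

16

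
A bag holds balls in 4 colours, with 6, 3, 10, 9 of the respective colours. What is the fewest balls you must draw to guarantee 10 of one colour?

28

In the worst case you take as many as possible of each colour without reaching 10: 6 + 3 + 9 + 9 = 27.
The next one must give 10 of some colour, so 27 + 1 = 28.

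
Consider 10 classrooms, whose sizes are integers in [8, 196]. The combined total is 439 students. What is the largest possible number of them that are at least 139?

Suppose k of them are at least 139. Those contribute at least 139 each and the other 10 − k at least 8 each.
So the total is at least 139k + 8(10 − k) = 80 + 131k. This must be ≤ 439, giving k ≤ 2.
k = 2 is achieved by 2 values at 139 and 8 at 8, total 342; add 97 to one value (staying below 139) to reach 439.

2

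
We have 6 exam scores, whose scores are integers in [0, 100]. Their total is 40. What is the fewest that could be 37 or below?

5

Each value above 37 is at least 38, contributing at least 38 − 0 = 38 above the floor 0.
The sum exceeds the floor total 0 by 40, so at most ⌊40/38⌋ = 1 exceed 37, and at least 5 are ≤ 37.
Exactly 5 works: 5 values at 0 and 1 at 38 total 38; raise one of the low values by 2 (still ≤ 37) to hit 40.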